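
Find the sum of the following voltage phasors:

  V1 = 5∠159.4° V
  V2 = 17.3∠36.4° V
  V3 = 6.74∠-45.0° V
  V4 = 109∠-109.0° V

Step 1 — Convert each phasor to rectangular form:
  V1 = 5·(cos(159.4°) + j·sin(159.4°)) = -4.68 + j1.759 V
  V2 = 17.3·(cos(36.4°) + j·sin(36.4°)) = 13.92 + j10.27 V
  V3 = 6.74·(cos(-45.0°) + j·sin(-45.0°)) = 4.766 - j4.766 V
  V4 = 109·(cos(-109.0°) + j·sin(-109.0°)) = -35.49 - j103.1 V
Step 2 — Sum components: V_total = -21.48 - j95.8 V.
Step 3 — Convert to polar: |V_total| = 98.18 V, ∠V_total = -102.6°.

V_total = 98.18∠-102.6° V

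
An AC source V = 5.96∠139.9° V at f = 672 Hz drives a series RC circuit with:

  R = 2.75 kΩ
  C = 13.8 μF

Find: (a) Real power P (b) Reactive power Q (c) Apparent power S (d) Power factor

Step 1 — Angular frequency: ω = 2π·f = 2π·672 = 4222 rad/s.
Step 2 — Component impedances:
  R: Z = R = 2750 Ω
  C: Z = 1/(jωC) = -j/(ω·C) = 0 - j17.16 Ω
Step 3 — Series combination: Z_total = R + C = 2750 - j17.16 Ω = 2750∠-0.4° Ω.
Step 4 — Source phasor: V = 5.96∠139.9° V = -4.559 + j3.839 V.
Step 5 — Current: I = V / Z = -0.001666 + j0.001386 A = 0.002167∠140.3° A.
Step 6 — Complex power: S = V·I* = 0.01292 - j8.061e-05 VA.
Step 7 — Real power: P = Re(S) = 0.01292 W.
Step 8 — Reactive power: Q = Im(S) = -8.061e-05 VAR.
Step 9 — Apparent power: |S| = 0.01292 VA.
Step 10 — Power factor: PF = P/|S| = 1 (leading).

(a) P = 0.01292 W  (b) Q = -8.061e-05 VAR  (c) S = 0.01292 VA  (d) PF = 1 (leading)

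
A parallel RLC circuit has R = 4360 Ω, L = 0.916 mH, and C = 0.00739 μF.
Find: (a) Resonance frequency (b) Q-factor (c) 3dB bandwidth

Step 1 — Resonance: ω₀ = 1/√(LC) = 1/√(0.000916·7.39e-09) = 3.844e+05 rad/s.
Step 2 — f₀ = ω₀/(2π) = 6.117e+04 Hz.
Step 3 — Parallel Q: Q = R/(ω₀L) = 4360/(3.844e+05·0.000916) = 12.38.
Step 4 — Bandwidth: Δω = ω₀/Q = 3.104e+04 rad/s; BW = Δω/(2π) = 4940 Hz.

(a) f₀ = 6.117e+04 Hz  (b) Q = 12.38  (c) BW = 4940 Hz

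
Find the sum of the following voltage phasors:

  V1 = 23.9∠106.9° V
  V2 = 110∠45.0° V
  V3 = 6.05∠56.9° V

Step 1 — Convert each phasor to rectangular form:
  V1 = 23.9·(cos(106.9°) + j·sin(106.9°)) = -6.948 + j22.87 V
  V2 = 110·(cos(45.0°) + j·sin(45.0°)) = 77.78 + j77.78 V
  V3 = 6.05·(cos(56.9°) + j·sin(56.9°)) = 3.304 + j5.068 V
Step 2 — Sum components: V_total = 74.14 + j105.7 V.
Step 3 — Convert to polar: |V_total| = 129.1 V, ∠V_total = 55.0°.

V_total = 129.1∠55.0° V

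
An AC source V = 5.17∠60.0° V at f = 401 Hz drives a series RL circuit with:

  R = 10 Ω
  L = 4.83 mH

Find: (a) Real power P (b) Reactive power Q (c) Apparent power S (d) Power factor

Step 1 — Angular frequency: ω = 2π·f = 2π·401 = 2520 rad/s.
Step 2 — Component impedances:
  R: Z = R = 10 Ω
  L: Z = jωL = j·2520·0.00483 = 0 + j12.17 Ω
Step 3 — Series combination: Z_total = R + L = 10 + j12.17 Ω = 15.75∠50.6° Ω.
Step 4 — Source phasor: V = 5.17∠60.0° V = 2.585 + j4.477 V.
Step 5 — Current: I = V / Z = 0.3238 + j0.05367 A = 0.3282∠9.4° A.
Step 6 — Complex power: S = V·I* = 1.077 + j1.311 VA.
Step 7 — Real power: P = Re(S) = 1.077 W.
Step 8 — Reactive power: Q = Im(S) = 1.311 VAR.
Step 9 — Apparent power: |S| = 1.697 VA.
Step 10 — Power factor: PF = P/|S| = 0.6349 (lagging).

(a) P = 1.077 W  (b) Q = 1.311 VAR  (c) S = 1.697 VA  (d) PF = 0.6349 (lagging)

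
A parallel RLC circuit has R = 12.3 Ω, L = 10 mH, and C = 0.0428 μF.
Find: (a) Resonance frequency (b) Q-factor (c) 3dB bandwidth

Step 1 — Resonance: ω₀ = 1/√(LC) = 1/√(0.01·4.28e-08) = 4.834e+04 rad/s.
Step 2 — f₀ = ω₀/(2π) = 7693 Hz.
Step 3 — Parallel Q: Q = R/(ω₀L) = 12.3/(4.834e+04·0.01) = 0.02545.
Step 4 — Bandwidth: Δω = ω₀/Q = 1.9e+06 rad/s; BW = Δω/(2π) = 3.023e+05 Hz.

(a) f₀ = 7693 Hz  (b) Q = 0.02545  (c) BW = 3.023e+05 Hz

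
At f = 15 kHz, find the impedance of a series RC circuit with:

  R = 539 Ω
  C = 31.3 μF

Step 1 — Angular frequency: ω = 2π·f = 2π·1.5e+04 = 9.425e+04 rad/s.
Step 2 — Component impedances:
  R: Z = R = 539 Ω
  C: Z = 1/(jωC) = -j/(ω·C) = 0 - j0.339 Ω
Step 3 — Series combination: Z_total = R + C = 539 - j0.339 Ω = 539∠-0.0° Ω.

Z = 539 - j0.339 Ω = 539∠-0.0° Ω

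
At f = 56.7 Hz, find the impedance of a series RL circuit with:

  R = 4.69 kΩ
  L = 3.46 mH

Step 1 — Angular frequency: ω = 2π·f = 2π·56.7 = 356.3 rad/s.
Step 2 — Component impedances:
  R: Z = R = 4690 Ω
  L: Z = jωL = j·356.3·0.00346 = 0 + j1.233 Ω
Step 3 — Series combination: Z_total = R + L = 4690 + j1.233 Ω = 4690∠0.0° Ω.

Z = 4690 + j1.233 Ω = 4690∠0.0° Ω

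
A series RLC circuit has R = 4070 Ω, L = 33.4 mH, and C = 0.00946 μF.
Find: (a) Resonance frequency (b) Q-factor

Step 1 — Resonance condition Im(Z)=0 gives ω₀ = 1/√(LC).
Step 2 — ω₀ = 1/√(0.0334·9.46e-09) = 5.626e+04 rad/s.
Step 3 — f₀ = ω₀/(2π) = 8954 Hz.
Step 4 — Series Q: Q = ω₀L/R = 5.626e+04·0.0334/4070 = 0.4617.

(a) f₀ = 8954 Hz  (b) Q = 0.4617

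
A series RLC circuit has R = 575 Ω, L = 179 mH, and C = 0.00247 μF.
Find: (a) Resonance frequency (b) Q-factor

Step 1 — Resonance condition Im(Z)=0 gives ω₀ = 1/√(LC).
Step 2 — ω₀ = 1/√(0.179·2.47e-09) = 4.756e+04 rad/s.
Step 3 — f₀ = ω₀/(2π) = 7569 Hz.
Step 4 — Series Q: Q = ω₀L/R = 4.756e+04·0.179/575 = 14.81.

(a) f₀ = 7569 Hz  (b) Q = 14.81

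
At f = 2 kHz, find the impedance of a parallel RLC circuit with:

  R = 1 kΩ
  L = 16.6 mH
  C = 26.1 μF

Step 1 — Angular frequency: ω = 2π·f = 2π·2000 = 1.257e+04 rad/s.
Step 2 — Component impedances:
  R: Z = R = 1000 Ω
  L: Z = jωL = j·1.257e+04·0.0166 = 0 + j208.6 Ω
  C: Z = 1/(jωC) = -j/(ω·C) = 0 - j3.049 Ω
Step 3 — Parallel combination: 1/Z_total = 1/R + 1/L + 1/C; Z_total = 0.009574 - j3.094 Ω = 3.094∠-89.8° Ω.

Z = 0.009574 - j3.094 Ω = 3.094∠-89.8° Ω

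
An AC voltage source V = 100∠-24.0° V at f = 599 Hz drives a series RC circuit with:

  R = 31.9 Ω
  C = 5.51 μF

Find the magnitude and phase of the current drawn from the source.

Step 1 — Angular frequency: ω = 2π·f = 2π·599 = 3764 rad/s.
Step 2 — Component impedances:
  R: Z = R = 31.9 Ω
  C: Z = 1/(jωC) = -j/(ω·C) = 0 - j48.22 Ω
Step 3 — Series combination: Z_total = R + C = 31.9 - j48.22 Ω = 57.82∠-56.5° Ω.
Step 4 — Source phasor: V = 100∠-24.0° V = 91.35 - j40.67 V.
Step 5 — Ohm's law: I = V / Z_total = (91.35 - j40.67) / (31.9 - j48.22) = 1.458 + j0.9297 A.
Step 6 — Convert to polar: |I| = 1.73 A, ∠I = 32.5°.

I = 1.73∠32.5° A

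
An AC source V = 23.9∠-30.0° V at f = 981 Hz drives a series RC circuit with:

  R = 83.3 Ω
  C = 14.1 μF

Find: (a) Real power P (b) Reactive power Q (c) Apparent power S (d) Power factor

Step 1 — Angular frequency: ω = 2π·f = 2π·981 = 6164 rad/s.
Step 2 — Component impedances:
  R: Z = R = 83.3 Ω
  C: Z = 1/(jωC) = -j/(ω·C) = 0 - j11.51 Ω
Step 3 — Series combination: Z_total = R + C = 83.3 - j11.51 Ω = 84.09∠-7.9° Ω.
Step 4 — Source phasor: V = 23.9∠-30.0° V = 20.7 - j11.95 V.
Step 5 — Current: I = V / Z = 0.2633 - j0.1071 A = 0.2842∠-22.1° A.
Step 6 — Complex power: S = V·I* = 6.729 - j0.9295 VA.
Step 7 — Real power: P = Re(S) = 6.729 W.
Step 8 — Reactive power: Q = Im(S) = -0.9295 VAR.
Step 9 — Apparent power: |S| = 6.793 VA.
Step 10 — Power factor: PF = P/|S| = 0.9906 (leading).

(a) P = 6.729 W  (b) Q = -0.9295 VAR  (c) S = 6.793 VA  (d) PF = 0.9906 (leading)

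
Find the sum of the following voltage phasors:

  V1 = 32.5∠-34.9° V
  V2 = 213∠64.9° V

Step 1 — Convert each phasor to rectangular form:
  V1 = 32.5·(cos(-34.9°) + j·sin(-34.9°)) = 26.65 - j18.59 V
  V2 = 213·(cos(64.9°) + j·sin(64.9°)) = 90.35 + j192.9 V
Step 2 — Sum components: V_total = 117 + j174.3 V.
Step 3 — Convert to polar: |V_total| = 209.9 V, ∠V_total = 56.1°.

V_total = 209.9∠56.1° V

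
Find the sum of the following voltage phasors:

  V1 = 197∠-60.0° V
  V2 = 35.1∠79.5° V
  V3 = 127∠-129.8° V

Step 1 — Convert each phasor to rectangular form:
  V1 = 197·(cos(-60.0°) + j·sin(-60.0°)) = 98.5 - j170.6 V
  V2 = 35.1·(cos(79.5°) + j·sin(79.5°)) = 6.396 + j34.51 V
  V3 = 127·(cos(-129.8°) + j·sin(-129.8°)) = -81.29 - j97.57 V
Step 2 — Sum components: V_total = 23.6 - j233.7 V.
Step 3 — Convert to polar: |V_total| = 234.9 V, ∠V_total = -84.2°.

V_total = 234.9∠-84.2° V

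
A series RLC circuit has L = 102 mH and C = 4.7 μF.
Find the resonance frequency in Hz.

Step 1 — Resonance condition Im(Z)=0 gives ω₀ = 1/√(LC).
Step 2 — ω₀ = 1/√(0.102·4.7e-06) = 1444 rad/s.
Step 3 — f₀ = ω₀/(2π) = 229.9 Hz.

f₀ = 229.9 Hz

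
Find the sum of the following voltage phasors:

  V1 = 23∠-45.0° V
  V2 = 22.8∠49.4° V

Step 1 — Convert each phasor to rectangular form:
  V1 = 23·(cos(-45.0°) + j·sin(-45.0°)) = 16.26 - j16.26 V
  V2 = 22.8·(cos(49.4°) + j·sin(49.4°)) = 14.84 + j17.31 V
Step 2 — Sum components: V_total = 31.1 + j1.048 V.
Step 3 — Convert to polar: |V_total| = 31.12 V, ∠V_total = 1.9°.

V_total = 31.12∠1.9° V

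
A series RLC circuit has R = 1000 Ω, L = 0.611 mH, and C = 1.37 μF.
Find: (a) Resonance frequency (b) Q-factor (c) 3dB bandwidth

Step 1 — Resonance condition Im(Z)=0 gives ω₀ = 1/√(LC).
Step 2 — ω₀ = 1/√(0.000611·1.37e-06) = 3.456e+04 rad/s.
Step 3 — f₀ = ω₀/(2π) = 5501 Hz.
Step 4 — Series Q: Q = ω₀L/R = 3.456e+04·0.000611/1000 = 0.02112.
Step 5 — 3dB bandwidth: Δω = ω₀/Q = 1.637e+06 rad/s; BW = Δω/(2π) = 2.605e+05 Hz.

(a) f₀ = 5501 Hz  (b) Q = 0.02112  (c) BW = 2.605e+05 Hz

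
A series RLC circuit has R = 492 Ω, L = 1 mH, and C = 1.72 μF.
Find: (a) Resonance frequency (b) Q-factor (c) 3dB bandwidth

Step 1 — Resonance: ω₀ = 1/√(LC) = 1/√(0.001·1.72e-06) = 2.411e+04 rad/s.
Step 2 — f₀ = ω₀/(2π) = 3838 Hz.
Step 3 — Series Q: Q = ω₀L/R = 2.411e+04·0.001/492 = 0.04901.
Step 4 — Bandwidth: Δω = ω₀/Q = 4.92e+05 rad/s; BW = Δω/(2π) = 7.83e+04 Hz.

(a) f₀ = 3838 Hz  (b) Q = 0.04901  (c) BW = 7.83e+04 Hz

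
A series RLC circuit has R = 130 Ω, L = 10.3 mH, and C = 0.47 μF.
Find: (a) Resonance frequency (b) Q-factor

Step 1 — Resonance condition Im(Z)=0 gives ω₀ = 1/√(LC).
Step 2 — ω₀ = 1/√(0.0103·4.7e-07) = 1.437e+04 rad/s.
Step 3 — f₀ = ω₀/(2π) = 2287 Hz.
Step 4 — Series Q: Q = ω₀L/R = 1.437e+04·0.0103/130 = 1.139.

(a) f₀ = 2287 Hz  (b) Q = 1.139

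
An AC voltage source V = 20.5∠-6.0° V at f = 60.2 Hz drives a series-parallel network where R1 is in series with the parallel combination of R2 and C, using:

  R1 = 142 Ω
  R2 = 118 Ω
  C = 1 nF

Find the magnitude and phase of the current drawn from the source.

Step 1 — Angular frequency: ω = 2π·f = 2π·60.2 = 378.2 rad/s.
Step 2 — Component impedances:
  R1: Z = R = 142 Ω
  R2: Z = R = 118 Ω
  C: Z = 1/(jωC) = -j/(ω·C) = 0 - j2.644e+06 Ω
Step 3 — Parallel branch: R2 || C = 1/(1/R2 + 1/C) = 118 - j0.005267 Ω.
Step 4 — Series with R1: Z_total = R1 + (R2 || C) = 260 - j0.005267 Ω = 260∠-0.0° Ω.
Step 5 — Source phasor: V = 20.5∠-6.0° V = 20.39 - j2.143 V.
Step 6 — Ohm's law: I = V / Z_total = (20.39 - j2.143) / (260 - j0.005267) = 0.07841 - j0.00824 A.
Step 7 — Convert to polar: |I| = 0.07885 A, ∠I = -6.0°.

I = 0.07885∠-6.0° A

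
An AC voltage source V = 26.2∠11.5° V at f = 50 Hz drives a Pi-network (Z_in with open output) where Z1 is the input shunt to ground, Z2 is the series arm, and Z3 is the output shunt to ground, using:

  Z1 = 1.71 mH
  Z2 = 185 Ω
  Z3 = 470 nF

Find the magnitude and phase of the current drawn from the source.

Step 1 — Angular frequency: ω = 2π·f = 2π·50 = 314.2 rad/s.
Step 2 — Component impedances:
  Z1: Z = jωL = j·314.2·0.00171 = 0 + j0.5372 Ω
  Z2: Z = R = 185 Ω
  Z3: Z = 1/(jωC) = -j/(ω·C) = 0 - j6773 Ω
Step 3 — With open output, the series arm Z2 and the output shunt Z3 appear in series to ground: Z2 + Z3 = 185 - j6773 Ω.
Step 4 — Parallel with input shunt Z1: Z_in = Z1 || (Z2 + Z3) = 1.163e-06 + j0.5373 Ω = 0.5373∠90.0° Ω.
Step 5 — Source phasor: V = 26.2∠11.5° V = 25.67 + j5.223 V.
Step 6 — Ohm's law: I = V / Z_total = (25.67 + j5.223) / (1.163e-06 + j0.5373) = 9.723 - j47.79 A.
Step 7 — Convert to polar: |I| = 48.77 A, ∠I = -78.5°.

I = 48.77∠-78.5° A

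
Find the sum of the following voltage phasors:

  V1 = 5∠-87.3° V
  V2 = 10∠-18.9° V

Step 1 — Convert each phasor to rectangular form:
  V1 = 5·(cos(-87.3°) + j·sin(-87.3°)) = 0.2355 - j4.994 V
  V2 = 10·(cos(-18.9°) + j·sin(-18.9°)) = 9.461 - j3.239 V
Step 2 — Sum components: V_total = 9.696 - j8.234 V.
Step 3 — Convert to polar: |V_total| = 12.72 V, ∠V_total = -40.3°.

V_total = 12.72∠-40.3° V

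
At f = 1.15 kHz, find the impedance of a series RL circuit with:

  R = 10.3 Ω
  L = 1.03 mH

Step 1 — Angular frequency: ω = 2π·f = 2π·1150 = 7226 rad/s.
Step 2 — Component impedances:
  R: Z = R = 10.3 Ω
  L: Z = jωL = j·7226·0.00103 = 0 + j7.442 Ω
Step 3 — Series combination: Z_total = R + L = 10.3 + j7.442 Ω = 12.71∠35.9° Ω.

Z = 10.3 + j7.442 Ω = 12.71∠35.9° Ω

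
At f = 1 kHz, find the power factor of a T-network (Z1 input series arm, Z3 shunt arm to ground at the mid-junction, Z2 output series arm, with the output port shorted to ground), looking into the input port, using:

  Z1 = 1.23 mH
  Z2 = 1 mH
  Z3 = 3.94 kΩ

Step 1 — Angular frequency: ω = 2π·f = 2π·1000 = 6283 rad/s.
Step 2 — Component impedances:
  Z1: Z = jωL = j·6283·0.00123 = 0 + j7.728 Ω
  Z2: Z = jωL = j·6283·0.001 = 0 + j6.283 Ω
  Z3: Z = R = 3940 Ω
Step 3 — With the output port shorted to ground, the output series arm Z2 runs from the junction to ground; the shunt arm Z3 also runs from the junction to ground. They appear in parallel: Z3 || Z2 = 0.01002 + j6.283 Ω.
Step 4 — Series with input arm Z1: Z_in = Z1 + (Z3 || Z2) = 0.01002 + j14.01 Ω = 14.01∠90.0° Ω.
Step 5 — Power factor: PF = cos(φ) = Re(Z)/|Z| = 0.0100199/14.0115 = 0.0007151.
Step 6 — Type: Im(Z) = 14.01 ⇒ lagging (phase φ = 90.0°).

PF = 0.0007151 (lagging, φ = 90.0°)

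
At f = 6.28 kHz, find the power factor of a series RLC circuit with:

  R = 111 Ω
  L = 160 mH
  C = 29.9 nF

Step 1 — Angular frequency: ω = 2π·f = 2π·6280 = 3.946e+04 rad/s.
Step 2 — Component impedances:
  R: Z = R = 111 Ω
  L: Z = jωL = j·3.946e+04·0.16 = 0 + j6313 Ω
  C: Z = 1/(jωC) = -j/(ω·C) = 0 - j847.6 Ω
Step 3 — Series combination: Z_total = R + L + C = 111 + j5466 Ω = 5467∠88.8° Ω.
Step 4 — Power factor: PF = cos(φ) = Re(Z)/|Z| = 111/5467 = 0.0203.
Step 5 — Type: Im(Z) = 5466 ⇒ lagging (phase φ = 88.8°).

PF = 0.0203 (lagging, φ = 88.8°)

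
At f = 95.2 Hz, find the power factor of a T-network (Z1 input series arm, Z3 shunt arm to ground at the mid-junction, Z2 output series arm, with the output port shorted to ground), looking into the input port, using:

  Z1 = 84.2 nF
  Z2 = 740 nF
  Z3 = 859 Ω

Step 1 — Angular frequency: ω = 2π·f = 2π·95.2 = 598.2 rad/s.
Step 2 — Component impedances:
  Z1: Z = 1/(jωC) = -j/(ω·C) = 0 - j1.986e+04 Ω
  Z2: Z = 1/(jωC) = -j/(ω·C) = 0 - j2259 Ω
  Z3: Z = R = 859 Ω
Step 3 — With the output port shorted to ground, the output series arm Z2 runs from the junction to ground; the shunt arm Z3 also runs from the junction to ground. They appear in parallel: Z3 || Z2 = 750.5 - j285.4 Ω.
Step 4 — Series with input arm Z1: Z_in = Z1 + (Z3 || Z2) = 750.5 - j2.014e+04 Ω = 2.015e+04∠-87.9° Ω.
Step 5 — Power factor: PF = cos(φ) = Re(Z)/|Z| = 750.5/20154 = 0.03724.
Step 6 — Type: Im(Z) = -2.014e+04 ⇒ leading (phase φ = -87.9°).

PF = 0.03724 (leading, φ = -87.9°)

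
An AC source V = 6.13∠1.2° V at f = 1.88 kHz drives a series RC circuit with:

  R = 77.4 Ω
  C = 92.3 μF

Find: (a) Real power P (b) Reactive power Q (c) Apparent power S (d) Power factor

Step 1 — Angular frequency: ω = 2π·f = 2π·1880 = 1.181e+04 rad/s.
Step 2 — Component impedances:
  R: Z = R = 77.4 Ω
  C: Z = 1/(jωC) = -j/(ω·C) = 0 - j0.9172 Ω
Step 3 — Series combination: Z_total = R + C = 77.4 - j0.9172 Ω = 77.41∠-0.7° Ω.
Step 4 — Source phasor: V = 6.13∠1.2° V = 6.129 + j0.1284 V.
Step 5 — Current: I = V / Z = 0.07915 + j0.002597 A = 0.07919∠1.9° A.
Step 6 — Complex power: S = V·I* = 0.4854 - j0.005752 VA.
Step 7 — Real power: P = Re(S) = 0.4854 W.
Step 8 — Reactive power: Q = Im(S) = -0.005752 VAR.
Step 9 — Apparent power: |S| = 0.4855 VA.
Step 10 — Power factor: PF = P/|S| = 0.9999 (leading).

(a) P = 0.4854 W  (b) Q = -0.005752 VAR  (c) S = 0.4855 VA  (d) PF = 0.9999 (leading)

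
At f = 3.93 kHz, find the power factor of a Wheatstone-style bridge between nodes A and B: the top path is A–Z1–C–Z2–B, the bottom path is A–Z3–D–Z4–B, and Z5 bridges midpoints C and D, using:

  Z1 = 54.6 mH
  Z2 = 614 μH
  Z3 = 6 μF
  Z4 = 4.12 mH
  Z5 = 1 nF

Step 1 — Angular frequency: ω = 2π·f = 2π·3930 = 2.469e+04 rad/s.
Step 2 — Component impedances:
  Z1: Z = jωL = j·2.469e+04·0.0546 = 0 + j1348 Ω
  Z2: Z = jωL = j·2.469e+04·0.000614 = 0 + j15.16 Ω
  Z3: Z = 1/(jωC) = -j/(ω·C) = 0 - j6.75 Ω
  Z4: Z = jωL = j·2.469e+04·0.00412 = 0 + j101.7 Ω
  Z5: Z = 1/(jωC) = -j/(ω·C) = 0 - j4.05e+04 Ω
Step 3 — Bridge requires nodal analysis (the Z5 bridge couples midpoints C and D, so the two paths cannot be reduced to a simple series/parallel combination). Setting node B to ground and injecting 1 A at node A, the 3-node admittance system at A, C, D solves to V_A = Z_AB = 0 + j89.02 Ω = 89.02∠90.0° Ω.
Step 4 — Power factor: PF = cos(φ) = Re(Z)/|Z| = 0/89.02 = 0.
Step 5 — Type: Im(Z) = 89.02 ⇒ lagging (phase φ = 90.0°).

PF = 0 (lagging, φ = 90.0°)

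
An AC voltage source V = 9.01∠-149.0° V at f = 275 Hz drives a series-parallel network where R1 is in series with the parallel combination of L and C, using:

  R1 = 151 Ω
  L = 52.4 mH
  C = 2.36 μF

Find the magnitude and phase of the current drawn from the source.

Step 1 — Angular frequency: ω = 2π·f = 2π·275 = 1728 rad/s.
Step 2 — Component impedances:
  R1: Z = R = 151 Ω
  L: Z = jωL = j·1728·0.0524 = 0 + j90.54 Ω
  C: Z = 1/(jωC) = -j/(ω·C) = 0 - j245.2 Ω
Step 3 — Parallel branch: L || C = 1/(1/L + 1/C) = 0 + j143.5 Ω.
Step 4 — Series with R1: Z_total = R1 + (L || C) = 151 + j143.5 Ω = 208.3∠43.5° Ω.
Step 5 — Source phasor: V = 9.01∠-149.0° V = -7.723 - j4.64 V.
Step 6 — Ohm's law: I = V / Z_total = (-7.723 - j4.64) / (151 + j143.5) = -0.04221 + j0.009396 A.
Step 7 — Convert to polar: |I| = 0.04325 A, ∠I = 167.5°.

I = 0.04325∠167.5° A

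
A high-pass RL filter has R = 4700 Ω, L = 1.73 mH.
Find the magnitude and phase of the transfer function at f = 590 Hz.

Step 1 — Angular frequency: ω = 2π·590 = 3707 rad/s.
Step 2 — Transfer function: H(jω) = jωL/(R + jωL).
Step 3 — Numerator jωL = j·6.413; denominator R + jωL = 4700 + j6.413.
Step 4 — H = 1.862e-06 + j0.001365.
Step 5 — Magnitude: |H| = 0.001365 (-57.3 dB); phase: φ = 89.9°.

|H| = 0.001365 (-57.3 dB), φ = 89.9°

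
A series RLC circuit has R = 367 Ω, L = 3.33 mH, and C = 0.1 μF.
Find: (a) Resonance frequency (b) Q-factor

Step 1 — Resonance condition Im(Z)=0 gives ω₀ = 1/√(LC).
Step 2 — ω₀ = 1/√(0.00333·1e-07) = 5.48e+04 rad/s.
Step 3 — f₀ = ω₀/(2π) = 8722 Hz.
Step 4 — Series Q: Q = ω₀L/R = 5.48e+04·0.00333/367 = 0.4972.

(a) f₀ = 8722 Hz  (b) Q = 0.4972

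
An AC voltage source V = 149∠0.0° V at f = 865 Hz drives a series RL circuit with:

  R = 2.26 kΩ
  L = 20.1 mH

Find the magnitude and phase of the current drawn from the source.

Step 1 — Angular frequency: ω = 2π·f = 2π·865 = 5435 rad/s.
Step 2 — Component impedances:
  R: Z = R = 2260 Ω
  L: Z = jωL = j·5435·0.0201 = 0 + j109.2 Ω
Step 3 — Series combination: Z_total = R + L = 2260 + j109.2 Ω = 2263∠2.8° Ω.
Step 4 — Source phasor: V = 149∠0.0° V = 149 V.
Step 5 — Ohm's law: I = V / Z_total = (149) / (2260 + j109.2) = 0.06578 - j0.003179 A.
Step 6 — Convert to polar: |I| = 0.06585 A, ∠I = -2.8°.

I = 0.06585∠-2.8° A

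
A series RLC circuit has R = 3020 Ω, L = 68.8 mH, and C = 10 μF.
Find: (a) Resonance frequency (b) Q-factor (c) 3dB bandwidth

Step 1 — Resonance condition Im(Z)=0 gives ω₀ = 1/√(LC).
Step 2 — ω₀ = 1/√(0.0688·1e-05) = 1206 rad/s.
Step 3 — f₀ = ω₀/(2π) = 191.9 Hz.
Step 4 — Series Q: Q = ω₀L/R = 1206·0.0688/3020 = 0.02747.
Step 5 — 3dB bandwidth: Δω = ω₀/Q = 4.39e+04 rad/s; BW = Δω/(2π) = 6986 Hz.

(a) f₀ = 191.9 Hz  (b) Q = 0.02747  (c) BW = 6986 Hz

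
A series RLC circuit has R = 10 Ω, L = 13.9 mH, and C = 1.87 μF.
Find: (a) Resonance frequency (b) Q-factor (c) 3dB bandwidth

Step 1 — Resonance condition Im(Z)=0 gives ω₀ = 1/√(LC).
Step 2 — ω₀ = 1/√(0.0139·1.87e-06) = 6203 rad/s.
Step 3 — f₀ = ω₀/(2π) = 987.2 Hz.
Step 4 — Series Q: Q = ω₀L/R = 6203·0.0139/10 = 8.622.
Step 5 — 3dB bandwidth: Δω = ω₀/Q = 719.4 rad/s; BW = Δω/(2π) = 114.5 Hz.

(a) f₀ = 987.2 Hz  (b) Q = 8.622  (c) BW = 114.5 Hz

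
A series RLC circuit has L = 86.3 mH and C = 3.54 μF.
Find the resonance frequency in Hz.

Step 1 — Resonance condition Im(Z)=0 gives ω₀ = 1/√(LC).
Step 2 — ω₀ = 1/√(0.0863·3.54e-06) = 1809 rad/s.
Step 3 — f₀ = ω₀/(2π) = 287.9 Hz.

f₀ = 287.9 Hz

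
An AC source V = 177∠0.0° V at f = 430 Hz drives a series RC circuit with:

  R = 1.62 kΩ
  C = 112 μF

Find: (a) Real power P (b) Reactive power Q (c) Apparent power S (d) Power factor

Step 1 — Angular frequency: ω = 2π·f = 2π·430 = 2702 rad/s.
Step 2 — Component impedances:
  R: Z = R = 1620 Ω
  C: Z = 1/(jωC) = -j/(ω·C) = 0 - j3.305 Ω
Step 3 — Series combination: Z_total = R + C = 1620 - j3.305 Ω = 1620∠-0.1° Ω.
Step 4 — Source phasor: V = 177∠0.0° V = 177 V.
Step 5 — Current: I = V / Z = 0.1093 + j0.0002229 A = 0.1093∠0.1° A.
Step 6 — Complex power: S = V·I* = 19.34 - j0.03945 VA.
Step 7 — Real power: P = Re(S) = 19.34 W.
Step 8 — Reactive power: Q = Im(S) = -0.03945 VAR.
Step 9 — Apparent power: |S| = 19.34 VA.
Step 10 — Power factor: PF = P/|S| = 1 (leading).

(a) P = 19.34 W  (b) Q = -0.03945 VAR  (c) S = 19.34 VA  (d) PF = 1 (leading)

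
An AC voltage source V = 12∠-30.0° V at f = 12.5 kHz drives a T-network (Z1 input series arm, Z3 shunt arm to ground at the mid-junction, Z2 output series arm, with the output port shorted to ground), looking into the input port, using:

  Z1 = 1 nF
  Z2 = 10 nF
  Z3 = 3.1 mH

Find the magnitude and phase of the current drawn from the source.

Step 1 — Angular frequency: ω = 2π·f = 2π·1.25e+04 = 7.854e+04 rad/s.
Step 2 — Component impedances:
  Z1: Z = 1/(jωC) = -j/(ω·C) = 0 - j1.273e+04 Ω
  Z2: Z = 1/(jωC) = -j/(ω·C) = 0 - j1273 Ω
  Z3: Z = jωL = j·7.854e+04·0.0031 = 0 + j243.5 Ω
Step 3 — With the output port shorted to ground, the output series arm Z2 runs from the junction to ground; the shunt arm Z3 also runs from the junction to ground. They appear in parallel: Z3 || Z2 = 0 + j301 Ω.
Step 4 — Series with input arm Z1: Z_in = Z1 + (Z3 || Z2) = 0 - j1.243e+04 Ω = 1.243e+04∠-90.0° Ω.
Step 5 — Source phasor: V = 12∠-30.0° V = 10.39 - j6 V.
Step 6 — Ohm's law: I = V / Z_total = (10.39 - j6) / (0 - j1.243e+04) = 0.0004827 + j0.000836 A.
Step 7 — Convert to polar: |I| = 0.0009653 A, ∠I = 60.0°.

I = 0.0009653∠60.0° A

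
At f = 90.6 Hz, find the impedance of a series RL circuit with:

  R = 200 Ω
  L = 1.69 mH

Step 1 — Angular frequency: ω = 2π·f = 2π·90.6 = 569.3 rad/s.
Step 2 — Component impedances:
  R: Z = R = 200 Ω
  L: Z = jωL = j·569.3·0.00169 = 0 + j0.962 Ω
Step 3 — Series combination: Z_total = R + L = 200 + j0.962 Ω = 200∠0.3° Ω.

Z = 200 + j0.962 Ω = 200∠0.3° Ω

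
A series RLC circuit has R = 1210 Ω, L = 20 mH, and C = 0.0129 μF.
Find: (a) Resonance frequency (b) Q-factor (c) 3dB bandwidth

Step 1 — Resonance condition Im(Z)=0 gives ω₀ = 1/√(LC).
Step 2 — ω₀ = 1/√(0.02·1.29e-08) = 6.226e+04 rad/s.
Step 3 — f₀ = ω₀/(2π) = 9909 Hz.
Step 4 — Series Q: Q = ω₀L/R = 6.226e+04·0.02/1210 = 1.029.
Step 5 — 3dB bandwidth: Δω = ω₀/Q = 6.05e+04 rad/s; BW = Δω/(2π) = 9629 Hz.

(a) f₀ = 9909 Hz  (b) Q = 1.029  (c) BW = 9629 Hz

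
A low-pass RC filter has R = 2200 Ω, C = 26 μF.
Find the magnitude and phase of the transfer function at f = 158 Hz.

Step 1 — Angular frequency: ω = 2π·158 = 992.7 rad/s.
Step 2 — Transfer function: H(jω) = 1/(1 + jωRC).
Step 3 — Denominator: 1 + jωRC = 1 + j·992.7·2200·2.6e-05 = 1 + j56.78.
Step 4 — H = 0.00031 - j0.0176.
Step 5 — Magnitude: |H| = 0.01761 (-35.1 dB); phase: φ = -89.0°.

|H| = 0.01761 (-35.1 dB), φ = -89.0°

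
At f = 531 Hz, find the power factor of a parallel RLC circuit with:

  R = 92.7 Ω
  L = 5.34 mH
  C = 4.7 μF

Step 1 — Angular frequency: ω = 2π·f = 2π·531 = 3336 rad/s.
Step 2 — Component impedances:
  R: Z = R = 92.7 Ω
  L: Z = jωL = j·3336·0.00534 = 0 + j17.82 Ω
  C: Z = 1/(jωC) = -j/(ω·C) = 0 - j63.77 Ω
Step 3 — Parallel combination: 1/Z_total = 1/R + 1/L + 1/C; Z_total = 6.156 + j23.08 Ω = 23.89∠75.1° Ω.
Step 4 — Power factor: PF = cos(φ) = Re(Z)/|Z| = 6.156/23.89 = 0.2577.
Step 5 — Type: Im(Z) = 23.08 ⇒ lagging (phase φ = 75.1°).

PF = 0.2577 (lagging, φ = 75.1°)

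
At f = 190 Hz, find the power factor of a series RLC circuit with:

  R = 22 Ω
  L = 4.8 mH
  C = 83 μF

Step 1 — Angular frequency: ω = 2π·f = 2π·190 = 1194 rad/s.
Step 2 — Component impedances:
  R: Z = R = 22 Ω
  L: Z = jωL = j·1194·0.0048 = 0 + j5.73 Ω
  C: Z = 1/(jωC) = -j/(ω·C) = 0 - j10.09 Ω
Step 3 — Series combination: Z_total = R + L + C = 22 - j4.362 Ω = 22.43∠-11.2° Ω.
Step 4 — Power factor: PF = cos(φ) = Re(Z)/|Z| = 22/22.428 = 0.9809.
Step 5 — Type: Im(Z) = -4.362 ⇒ leading (phase φ = -11.2°).

PF = 0.9809 (leading, φ = -11.2°)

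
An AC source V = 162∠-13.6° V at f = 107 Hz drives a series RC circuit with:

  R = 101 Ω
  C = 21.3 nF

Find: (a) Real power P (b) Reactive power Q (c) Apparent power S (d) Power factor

Step 1 — Angular frequency: ω = 2π·f = 2π·107 = 672.3 rad/s.
Step 2 — Component impedances:
  R: Z = R = 101 Ω
  C: Z = 1/(jωC) = -j/(ω·C) = 0 - j6.983e+04 Ω
Step 3 — Series combination: Z_total = R + C = 101 - j6.983e+04 Ω = 6.983e+04∠-89.9° Ω.
Step 4 — Source phasor: V = 162∠-13.6° V = 157.5 - j38.09 V.
Step 5 — Current: I = V / Z = 0.0005488 + j0.002254 A = 0.00232∠76.3° A.
Step 6 — Complex power: S = V·I* = 0.0005435 - j0.3758 VA.
Step 7 — Real power: P = Re(S) = 0.0005435 W.
Step 8 — Reactive power: Q = Im(S) = -0.3758 VAR.
Step 9 — Apparent power: |S| = 0.3758 VA.
Step 10 — Power factor: PF = P/|S| = 0.001446 (leading).

(a) P = 0.0005435 W  (b) Q = -0.3758 VAR  (c) S = 0.3758 VA  (d) PF = 0.001446 (leading)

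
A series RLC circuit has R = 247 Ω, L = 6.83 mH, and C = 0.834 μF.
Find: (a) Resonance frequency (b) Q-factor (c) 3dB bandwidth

Step 1 — Resonance: ω₀ = 1/√(LC) = 1/√(0.00683·8.34e-07) = 1.325e+04 rad/s.
Step 2 — f₀ = ω₀/(2π) = 2109 Hz.
Step 3 — Series Q: Q = ω₀L/R = 1.325e+04·0.00683/247 = 0.3664.
Step 4 — Bandwidth: Δω = ω₀/Q = 3.616e+04 rad/s; BW = Δω/(2π) = 5756 Hz.

(a) f₀ = 2109 Hz  (b) Q = 0.3664  (c) BW = 5756 Hz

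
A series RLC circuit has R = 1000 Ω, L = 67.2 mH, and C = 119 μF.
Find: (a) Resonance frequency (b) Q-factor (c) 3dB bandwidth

Step 1 — Resonance: ω₀ = 1/√(LC) = 1/√(0.0672·0.000119) = 353.6 rad/s.
Step 2 — f₀ = ω₀/(2π) = 56.28 Hz.
Step 3 — Series Q: Q = ω₀L/R = 353.6·0.0672/1000 = 0.02376.
Step 4 — Bandwidth: Δω = ω₀/Q = 1.488e+04 rad/s; BW = Δω/(2π) = 2368 Hz.

(a) f₀ = 56.28 Hz  (b) Q = 0.02376  (c) BW = 2368 Hz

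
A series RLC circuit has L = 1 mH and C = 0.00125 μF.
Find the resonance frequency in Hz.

Step 1 — Resonance condition Im(Z)=0 gives ω₀ = 1/√(LC).
Step 2 — ω₀ = 1/√(0.001·1.25e-09) = 8.944e+05 rad/s.
Step 3 — f₀ = ω₀/(2π) = 1.424e+05 Hz.

f₀ = 1.424e+05 Hz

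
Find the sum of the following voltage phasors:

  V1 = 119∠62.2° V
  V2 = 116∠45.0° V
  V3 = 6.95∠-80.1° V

Step 1 — Convert each phasor to rectangular form:
  V1 = 119·(cos(62.2°) + j·sin(62.2°)) = 55.5 + j105.3 V
  V2 = 116·(cos(45.0°) + j·sin(45.0°)) = 82.02 + j82.02 V
  V3 = 6.95·(cos(-80.1°) + j·sin(-80.1°)) = 1.195 - j6.847 V
Step 2 — Sum components: V_total = 138.7 + j180.4 V.
Step 3 — Convert to polar: |V_total| = 227.6 V, ∠V_total = 52.4°.

V_total = 227.6∠52.4° V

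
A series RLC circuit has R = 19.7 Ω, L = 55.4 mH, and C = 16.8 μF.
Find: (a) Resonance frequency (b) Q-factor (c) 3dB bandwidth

Step 1 — Resonance condition Im(Z)=0 gives ω₀ = 1/√(LC).
Step 2 — ω₀ = 1/√(0.0554·1.68e-05) = 1037 rad/s.
Step 3 — f₀ = ω₀/(2π) = 165 Hz.
Step 4 — Series Q: Q = ω₀L/R = 1037·0.0554/19.7 = 2.915.
Step 5 — 3dB bandwidth: Δω = ω₀/Q = 355.6 rad/s; BW = Δω/(2π) = 56.59 Hz.

(a) f₀ = 165 Hz  (b) Q = 2.915  (c) BW = 56.59 Hz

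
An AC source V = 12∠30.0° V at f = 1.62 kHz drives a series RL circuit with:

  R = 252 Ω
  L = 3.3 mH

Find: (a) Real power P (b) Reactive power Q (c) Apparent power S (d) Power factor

Step 1 — Angular frequency: ω = 2π·f = 2π·1620 = 1.018e+04 rad/s.
Step 2 — Component impedances:
  R: Z = R = 252 Ω
  L: Z = jωL = j·1.018e+04·0.0033 = 0 + j33.59 Ω
Step 3 — Series combination: Z_total = R + L = 252 + j33.59 Ω = 254.2∠7.6° Ω.
Step 4 — Source phasor: V = 12∠30.0° V = 10.39 + j6 V.
Step 5 — Current: I = V / Z = 0.04364 + j0.01799 A = 0.0472∠22.4° A.
Step 6 — Complex power: S = V·I* = 0.5615 + j0.07484 VA.
Step 7 — Real power: P = Re(S) = 0.5615 W.
Step 8 — Reactive power: Q = Im(S) = 0.07484 VAR.
Step 9 — Apparent power: |S| = 0.5664 VA.
Step 10 — Power factor: PF = P/|S| = 0.9912 (lagging).

(a) P = 0.5615 W  (b) Q = 0.07484 VAR  (c) S = 0.5664 VA  (d) PF = 0.9912 (lagging)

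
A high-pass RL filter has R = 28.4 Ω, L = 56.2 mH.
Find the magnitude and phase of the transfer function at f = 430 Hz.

Step 1 — Angular frequency: ω = 2π·430 = 2702 rad/s.
Step 2 — Transfer function: H(jω) = jωL/(R + jωL).
Step 3 — Numerator jωL = j·151.8; denominator R + jωL = 28.4 + j151.8.
Step 4 — H = 0.9662 + j0.1807.
Step 5 — Magnitude: |H| = 0.983 (-0.1 dB); phase: φ = 10.6°.

|H| = 0.983 (-0.1 dB), φ = 10.6°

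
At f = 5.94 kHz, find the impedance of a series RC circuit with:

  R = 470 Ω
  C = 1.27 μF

Step 1 — Angular frequency: ω = 2π·f = 2π·5940 = 3.732e+04 rad/s.
Step 2 — Component impedances:
  R: Z = R = 470 Ω
  C: Z = 1/(jωC) = -j/(ω·C) = 0 - j21.1 Ω
Step 3 — Series combination: Z_total = R + C = 470 - j21.1 Ω = 470.5∠-2.6° Ω.

Z = 470 - j21.1 Ω = 470.5∠-2.6° Ω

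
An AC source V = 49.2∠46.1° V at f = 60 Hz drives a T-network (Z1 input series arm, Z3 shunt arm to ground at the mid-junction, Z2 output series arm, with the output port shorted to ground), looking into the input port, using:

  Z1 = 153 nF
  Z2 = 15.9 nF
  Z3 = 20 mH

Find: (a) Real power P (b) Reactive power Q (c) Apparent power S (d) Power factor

Step 1 — Angular frequency: ω = 2π·f = 2π·60 = 377 rad/s.
Step 2 — Component impedances:
  Z1: Z = 1/(jωC) = -j/(ω·C) = 0 - j1.734e+04 Ω
  Z2: Z = 1/(jωC) = -j/(ω·C) = 0 - j1.668e+05 Ω
  Z3: Z = jωL = j·377·0.02 = 0 + j7.54 Ω
Step 3 — With the output port shorted to ground, the output series arm Z2 runs from the junction to ground; the shunt arm Z3 also runs from the junction to ground. They appear in parallel: Z3 || Z2 = 0 + j7.54 Ω.
Step 4 — Series with input arm Z1: Z_in = Z1 + (Z3 || Z2) = 0 - j1.733e+04 Ω = 1.733e+04∠-90.0° Ω.
Step 5 — Source phasor: V = 49.2∠46.1° V = 34.12 + j35.45 V.
Step 6 — Current: I = V / Z = -0.002046 + j0.001969 A = 0.002839∠136.1° A.
Step 7 — Complex power: S = V·I* = 0 - j0.1397 VA.
Step 8 — Real power: P = Re(S) = 0 W.
Step 9 — Reactive power: Q = Im(S) = -0.1397 VAR.
Step 10 — Apparent power: |S| = 0.1397 VA.
Step 11 — Power factor: PF = P/|S| = 0 (leading).

(a) P = 0 W  (b) Q = -0.1397 VAR  (c) S = 0.1397 VA  (d) PF = 0 (leading)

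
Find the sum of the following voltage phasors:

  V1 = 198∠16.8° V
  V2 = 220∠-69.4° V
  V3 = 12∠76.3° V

Step 1 — Convert each phasor to rectangular form:
  V1 = 198·(cos(16.8°) + j·sin(16.8°)) = 189.5 + j57.23 V
  V2 = 220·(cos(-69.4°) + j·sin(-69.4°)) = 77.41 - j205.9 V
  V3 = 12·(cos(76.3°) + j·sin(76.3°)) = 2.842 + j11.66 V
Step 2 — Sum components: V_total = 269.8 - j137 V.
Step 3 — Convert to polar: |V_total| = 302.6 V, ∠V_total = -26.9°.

V_total = 302.6∠-26.9° V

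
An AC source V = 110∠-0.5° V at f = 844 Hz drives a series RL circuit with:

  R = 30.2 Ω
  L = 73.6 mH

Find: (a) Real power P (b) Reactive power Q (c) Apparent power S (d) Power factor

Step 1 — Angular frequency: ω = 2π·f = 2π·844 = 5303 rad/s.
Step 2 — Component impedances:
  R: Z = R = 30.2 Ω
  L: Z = jωL = j·5303·0.0736 = 0 + j390.3 Ω
Step 3 — Series combination: Z_total = R + L = 30.2 + j390.3 Ω = 391.5∠85.6° Ω.
Step 4 — Source phasor: V = 110∠-0.5° V = 110 - j0.9599 V.
Step 5 — Current: I = V / Z = 0.01923 - j0.2803 A = 0.281∠-86.1° A.
Step 6 — Complex power: S = V·I* = 2.385 + j30.82 VA.
Step 7 — Real power: P = Re(S) = 2.385 W.
Step 8 — Reactive power: Q = Im(S) = 30.82 VAR.
Step 9 — Apparent power: |S| = 30.91 VA.
Step 10 — Power factor: PF = P/|S| = 0.07715 (lagging).

(a) P = 2.385 W  (b) Q = 30.82 VAR  (c) S = 30.91 VA  (d) PF = 0.07715 (lagging)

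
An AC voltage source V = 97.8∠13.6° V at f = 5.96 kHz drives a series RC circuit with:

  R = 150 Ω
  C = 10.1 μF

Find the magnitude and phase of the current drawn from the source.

Step 1 — Angular frequency: ω = 2π·f = 2π·5960 = 3.745e+04 rad/s.
Step 2 — Component impedances:
  R: Z = R = 150 Ω
  C: Z = 1/(jωC) = -j/(ω·C) = 0 - j2.644 Ω
Step 3 — Series combination: Z_total = R + C = 150 - j2.644 Ω = 150∠-1.0° Ω.
Step 4 — Source phasor: V = 97.8∠13.6° V = 95.06 + j23 V.
Step 5 — Ohm's law: I = V / Z_total = (95.06 + j23) / (150 - j2.644) = 0.6308 + j0.1644 A.
Step 6 — Convert to polar: |I| = 0.6519 A, ∠I = 14.6°.

I = 0.6519∠14.6° A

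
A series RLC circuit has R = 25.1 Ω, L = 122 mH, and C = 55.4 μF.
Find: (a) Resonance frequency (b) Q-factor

Step 1 — Resonance condition Im(Z)=0 gives ω₀ = 1/√(LC).
Step 2 — ω₀ = 1/√(0.122·5.54e-05) = 384.6 rad/s.
Step 3 — f₀ = ω₀/(2π) = 61.22 Hz.
Step 4 — Series Q: Q = ω₀L/R = 384.6·0.122/25.1 = 1.87.

(a) f₀ = 61.22 Hz  (b) Q = 1.87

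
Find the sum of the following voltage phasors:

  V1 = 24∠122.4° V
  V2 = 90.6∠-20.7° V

Step 1 — Convert each phasor to rectangular form:
  V1 = 24·(cos(122.4°) + j·sin(122.4°)) = -12.86 + j20.26 V
  V2 = 90.6·(cos(-20.7°) + j·sin(-20.7°)) = 84.75 - j32.02 V
Step 2 — Sum components: V_total = 71.89 - j11.76 V.
Step 3 — Convert to polar: |V_total| = 72.85 V, ∠V_total = -9.3°.

V_total = 72.85∠-9.3° V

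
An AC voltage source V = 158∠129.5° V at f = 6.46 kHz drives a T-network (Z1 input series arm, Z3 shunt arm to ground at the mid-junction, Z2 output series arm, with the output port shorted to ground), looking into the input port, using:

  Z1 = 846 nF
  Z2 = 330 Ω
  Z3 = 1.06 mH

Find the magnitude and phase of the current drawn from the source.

Step 1 — Angular frequency: ω = 2π·f = 2π·6460 = 4.059e+04 rad/s.
Step 2 — Component impedances:
  Z1: Z = 1/(jωC) = -j/(ω·C) = 0 - j29.12 Ω
  Z2: Z = R = 330 Ω
  Z3: Z = jωL = j·4.059e+04·0.00106 = 0 + j43.02 Ω
Step 3 — With the output port shorted to ground, the output series arm Z2 runs from the junction to ground; the shunt arm Z3 also runs from the junction to ground. They appear in parallel: Z3 || Z2 = 5.516 + j42.31 Ω.
Step 4 — Series with input arm Z1: Z_in = Z1 + (Z3 || Z2) = 5.516 + j13.18 Ω = 14.29∠67.3° Ω.
Step 5 — Source phasor: V = 158∠129.5° V = -100.5 + j121.9 V.
Step 6 — Ohm's law: I = V / Z_total = (-100.5 + j121.9) / (5.516 + j13.18) = 5.156 + j9.78 A.
Step 7 — Convert to polar: |I| = 11.06 A, ∠I = 62.2°.

I = 11.06∠62.2° A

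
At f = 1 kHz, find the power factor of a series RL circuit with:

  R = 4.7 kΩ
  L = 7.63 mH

Step 1 — Angular frequency: ω = 2π·f = 2π·1000 = 6283 rad/s.
Step 2 — Component impedances:
  R: Z = R = 4700 Ω
  L: Z = jωL = j·6283·0.00763 = 0 + j47.94 Ω
Step 3 — Series combination: Z_total = R + L = 4700 + j47.94 Ω = 4700∠0.6° Ω.
Step 4 — Power factor: PF = cos(φ) = Re(Z)/|Z| = 4700/4700.24 = 0.9999.
Step 5 — Type: Im(Z) = 47.94 ⇒ lagging (phase φ = 0.6°).

PF = 0.9999 (lagging, φ = 0.6°)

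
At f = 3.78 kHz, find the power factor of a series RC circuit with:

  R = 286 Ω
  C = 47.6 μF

Step 1 — Angular frequency: ω = 2π·f = 2π·3780 = 2.375e+04 rad/s.
Step 2 — Component impedances:
  R: Z = R = 286 Ω
  C: Z = 1/(jωC) = -j/(ω·C) = 0 - j0.8845 Ω
Step 3 — Series combination: Z_total = R + C = 286 - j0.8845 Ω = 286∠-0.2° Ω.
Step 4 — Power factor: PF = cos(φ) = Re(Z)/|Z| = 286/286 = 1.
Step 5 — Type: Im(Z) = -0.8845 ⇒ leading (phase φ = -0.2°).

PF = 1 (leading, φ = -0.2°)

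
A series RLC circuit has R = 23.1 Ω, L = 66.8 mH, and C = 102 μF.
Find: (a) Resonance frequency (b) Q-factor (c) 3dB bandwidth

Step 1 — Resonance: ω₀ = 1/√(LC) = 1/√(0.0668·0.000102) = 383.1 rad/s.
Step 2 — f₀ = ω₀/(2π) = 60.97 Hz.
Step 3 — Series Q: Q = ω₀L/R = 383.1·0.0668/23.1 = 1.108.
Step 4 — Bandwidth: Δω = ω₀/Q = 345.8 rad/s; BW = Δω/(2π) = 55.04 Hz.

(a) f₀ = 60.97 Hz  (b) Q = 1.108  (c) BW = 55.04 Hz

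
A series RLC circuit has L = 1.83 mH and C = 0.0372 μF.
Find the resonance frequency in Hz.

Step 1 — Resonance condition Im(Z)=0 gives ω₀ = 1/√(LC).
Step 2 — ω₀ = 1/√(0.00183·3.72e-08) = 1.212e+05 rad/s.
Step 3 — f₀ = ω₀/(2π) = 1.929e+04 Hz.

f₀ = 1.929e+04 Hz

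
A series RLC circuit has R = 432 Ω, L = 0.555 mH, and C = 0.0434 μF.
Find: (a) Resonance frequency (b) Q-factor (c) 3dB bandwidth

Step 1 — Resonance: ω₀ = 1/√(LC) = 1/√(0.000555·4.34e-08) = 2.038e+05 rad/s.
Step 2 — f₀ = ω₀/(2π) = 3.243e+04 Hz.
Step 3 — Series Q: Q = ω₀L/R = 2.038e+05·0.000555/432 = 0.2618.
Step 4 — Bandwidth: Δω = ω₀/Q = 7.784e+05 rad/s; BW = Δω/(2π) = 1.239e+05 Hz.

(a) f₀ = 3.243e+04 Hz  (b) Q = 0.2618  (c) BW = 1.239e+05 Hz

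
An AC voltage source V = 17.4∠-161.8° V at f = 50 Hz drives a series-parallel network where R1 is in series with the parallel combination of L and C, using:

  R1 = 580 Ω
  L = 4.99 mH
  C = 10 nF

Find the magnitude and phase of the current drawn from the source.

Step 1 — Angular frequency: ω = 2π·f = 2π·50 = 314.2 rad/s.
Step 2 — Component impedances:
  R1: Z = R = 580 Ω
  L: Z = jωL = j·314.2·0.00499 = 0 + j1.568 Ω
  C: Z = 1/(jωC) = -j/(ω·C) = 0 - j3.183e+05 Ω
Step 3 — Parallel branch: L || C = 1/(1/L + 1/C) = 0 + j1.568 Ω.
Step 4 — Series with R1: Z_total = R1 + (L || C) = 580 + j1.568 Ω = 580∠0.2° Ω.
Step 5 — Source phasor: V = 17.4∠-161.8° V = -16.53 - j5.435 V.
Step 6 — Ohm's law: I = V / Z_total = (-16.53 - j5.435) / (580 + j1.568) = -0.02852 - j0.009293 A.
Step 7 — Convert to polar: |I| = 0.03 A, ∠I = -162.0°.

I = 0.03∠-162.0° A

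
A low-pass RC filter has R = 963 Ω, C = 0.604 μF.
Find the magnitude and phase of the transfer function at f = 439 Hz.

Step 1 — Angular frequency: ω = 2π·439 = 2758 rad/s.
Step 2 — Transfer function: H(jω) = 1/(1 + jωRC).
Step 3 — Denominator: 1 + jωRC = 1 + j·2758·963·6.04e-07 = 1 + j1.604.
Step 4 — H = 0.2798 - j0.4489.
Step 5 — Magnitude: |H| = 0.529 (-5.5 dB); phase: φ = -58.1°.

|H| = 0.529 (-5.5 dB), φ = -58.1°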